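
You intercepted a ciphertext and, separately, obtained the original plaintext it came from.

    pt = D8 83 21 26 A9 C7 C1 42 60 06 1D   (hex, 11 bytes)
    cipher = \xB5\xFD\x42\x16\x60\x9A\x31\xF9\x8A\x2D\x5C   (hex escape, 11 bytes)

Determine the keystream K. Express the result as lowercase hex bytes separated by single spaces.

Since cipher = pt ⊕ K, XORing both sides with pt gives K = pt ⊕ cipher.
d8 ⊕ b5 = 6d
83 ⊕ fd = 7e
21 ⊕ 42 = 63
26 ⊕ 16 = 30
a9 ⊕ 60 = c9
c7 ⊕ 9a = 5d
c1 ⊕ 31 = f0
42 ⊕ f9 = bb
60 ⊕ 8a = ea
06 ⊕ 2d = 2b
1d ⊕ 5c = 41

6d 7e 63 30 c9 5d f0 bb ea 2b 41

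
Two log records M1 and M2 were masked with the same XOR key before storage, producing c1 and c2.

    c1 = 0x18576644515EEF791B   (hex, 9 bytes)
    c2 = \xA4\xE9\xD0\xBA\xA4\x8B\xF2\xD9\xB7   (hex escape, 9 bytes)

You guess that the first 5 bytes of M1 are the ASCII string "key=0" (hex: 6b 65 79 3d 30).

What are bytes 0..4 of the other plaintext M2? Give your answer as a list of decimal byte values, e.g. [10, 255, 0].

First, c1 ⊕ c2 = (M1 ⊕ K) ⊕ (M2 ⊕ K) = M1 ⊕ M2, so the key drops out. Then M2 = (M1 ⊕ M2) ⊕ M1 over the first 5 bytes.
byte 0: (18 XOR a4) XOR 6b = bc XOR 6b = d7
byte 1: (57 XOR e9) XOR 65 = be XOR 65 = db
byte 2: (66 XOR d0) XOR 79 = b6 XOR 79 = cf
byte 3: (44 XOR ba) XOR 3d = fe XOR 3d = c3
byte 4: (51 XOR a4) XOR 30 = f5 XOR 30 = c5

[215, 219, 207, 195, 197]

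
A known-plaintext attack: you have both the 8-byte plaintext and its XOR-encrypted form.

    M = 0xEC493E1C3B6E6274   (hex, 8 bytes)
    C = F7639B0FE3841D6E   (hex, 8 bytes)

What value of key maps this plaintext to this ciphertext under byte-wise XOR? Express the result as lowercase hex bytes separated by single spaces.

Since C = M ⊕ key, XORing both sides with M gives key = M ⊕ C.
byte 0: ec ^ f7 = 1b
byte 1: 49 ^ 63 = 2a
byte 2: 3e ^ 9b = a5
byte 3: 1c ^ 0f = 13
byte 4: 3b ^ e3 = d8
byte 5: 6e ^ 84 = ea
byte 6: 62 ^ 1d = 7f
byte 7: 74 ^ 6e = 1a

1b 2a a5 13 d8 ea 7f 1a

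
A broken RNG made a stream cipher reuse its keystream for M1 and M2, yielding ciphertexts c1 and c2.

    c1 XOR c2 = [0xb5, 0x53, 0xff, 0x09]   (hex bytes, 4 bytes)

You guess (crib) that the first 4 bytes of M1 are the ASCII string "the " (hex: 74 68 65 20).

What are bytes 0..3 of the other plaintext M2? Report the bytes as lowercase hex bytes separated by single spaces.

c1 3b 9a 29

Since c1 ⊕ c2 = M1 ⊕ M2, XORing with the guessed M1 bytes yields the corresponding M2 bytes: M2 = (c1 ⊕ c2) ⊕ M1.
181 ^ 116 = 193
 83 ^ 104 =  59
255 ^ 101 = 154
  9 ^  32 =  41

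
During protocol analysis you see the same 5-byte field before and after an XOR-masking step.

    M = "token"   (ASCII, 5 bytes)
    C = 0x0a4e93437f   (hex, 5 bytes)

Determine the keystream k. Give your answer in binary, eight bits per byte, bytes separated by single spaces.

Since C = M ⊕ k, XORing both sides with M gives k = M ⊕ C.
74 ⊕ 0a = 7e
6f ⊕ 4e = 21
6b ⊕ 93 = f8
65 ⊕ 43 = 26
6e ⊕ 7f = 11

01111110 00100001 11111000 00100110 00010001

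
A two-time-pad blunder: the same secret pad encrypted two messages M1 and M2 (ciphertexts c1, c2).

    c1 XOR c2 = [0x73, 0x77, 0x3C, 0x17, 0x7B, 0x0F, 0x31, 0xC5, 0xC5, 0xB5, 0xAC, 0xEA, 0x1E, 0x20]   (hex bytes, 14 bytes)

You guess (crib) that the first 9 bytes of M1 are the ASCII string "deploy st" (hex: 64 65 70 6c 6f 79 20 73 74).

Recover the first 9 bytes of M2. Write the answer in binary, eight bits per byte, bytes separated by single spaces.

Since c1 ⊕ c2 = M1 ⊕ M2, XORing with the guessed M1 bytes yields the corresponding M2 bytes: M2 = (c1 ⊕ c2) ⊕ M1.
byte 0: 115 ^ 100 =  23
byte 1: 119 ^ 101 =  18
byte 2:  60 ^ 112 =  76
byte 3:  23 ^ 108 = 123
byte 4: 123 ^ 111 =  20
byte 5:  15 ^ 121 = 118
byte 6:  49 ^  32 =  17
byte 7: 197 ^ 115 = 182
byte 8: 197 ^ 116 = 177

00010111 00010010 01001100 01111011 00010100 01110110 00010001 10110110 10110001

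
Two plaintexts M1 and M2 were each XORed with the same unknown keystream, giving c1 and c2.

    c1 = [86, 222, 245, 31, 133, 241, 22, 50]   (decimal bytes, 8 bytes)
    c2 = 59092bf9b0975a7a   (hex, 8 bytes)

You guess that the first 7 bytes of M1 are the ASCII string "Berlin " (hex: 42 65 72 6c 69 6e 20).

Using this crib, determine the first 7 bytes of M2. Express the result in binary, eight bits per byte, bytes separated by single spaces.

First, c1 ⊕ c2 = (M1 ⊕ K) ⊕ (M2 ⊕ K) = M1 ⊕ M2, so the key drops out. Then M2 = (M1 ⊕ M2) ⊕ M1 over the first 7 bytes.
byte 0: (56 ^ 59) ^ 42 = 0f ^ 42 = 4d
byte 1: (de ^ 09) ^ 65 = d7 ^ 65 = b2
byte 2: (f5 ^ 2b) ^ 72 = de ^ 72 = ac
byte 3: (1f ^ f9) ^ 6c = e6 ^ 6c = 8a
byte 4: (85 ^ b0) ^ 69 = 35 ^ 69 = 5c
byte 5: (f1 ^ 97) ^ 6e = 66 ^ 6e = 08
byte 6: (16 ^ 5a) ^ 20 = 4c ^ 20 = 6c

01001101 10110010 10101100 10001010 01011100 00001000 01101100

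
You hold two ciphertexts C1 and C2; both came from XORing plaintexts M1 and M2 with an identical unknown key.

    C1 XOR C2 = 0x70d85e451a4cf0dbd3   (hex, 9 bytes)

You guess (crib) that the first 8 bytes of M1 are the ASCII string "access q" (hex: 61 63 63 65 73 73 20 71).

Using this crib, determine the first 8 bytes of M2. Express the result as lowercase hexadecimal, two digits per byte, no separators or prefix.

11bb3d20693fd0aa

Since C1 ⊕ C2 = M1 ⊕ M2, XORing with the guessed M1 bytes yields the corresponding M2 bytes: M2 = (C1 ⊕ C2) ⊕ M1.
byte 0: 70 ⊕ 61 = 11
byte 1: d8 ⊕ 63 = bb
byte 2: 5e ⊕ 63 = 3d
byte 3: 45 ⊕ 65 = 20
byte 4: 1a ⊕ 73 = 69
byte 5: 4c ⊕ 73 = 3f
byte 6: f0 ⊕ 20 = d0
byte 7: db ⊕ 71 = aa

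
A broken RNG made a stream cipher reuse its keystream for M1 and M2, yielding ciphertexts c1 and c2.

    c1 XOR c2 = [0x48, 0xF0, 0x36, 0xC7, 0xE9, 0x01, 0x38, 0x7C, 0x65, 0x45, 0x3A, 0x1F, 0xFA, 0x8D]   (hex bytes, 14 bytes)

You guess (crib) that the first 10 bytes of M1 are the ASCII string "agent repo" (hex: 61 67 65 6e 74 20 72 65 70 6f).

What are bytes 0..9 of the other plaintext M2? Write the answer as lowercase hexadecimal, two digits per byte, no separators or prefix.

Since c1 ⊕ c2 = M1 ⊕ M2, XORing with the guessed M1 bytes yields the corresponding M2 bytes: M2 = (c1 ⊕ c2) ⊕ M1.
48 ⊕ 61 = 29
f0 ⊕ 67 = 97
36 ⊕ 65 = 53
c7 ⊕ 6e = a9
e9 ⊕ 74 = 9d
01 ⊕ 20 = 21
38 ⊕ 72 = 4a
7c ⊕ 65 = 19
65 ⊕ 70 = 15
45 ⊕ 6f = 2a

299753a99d214a19152a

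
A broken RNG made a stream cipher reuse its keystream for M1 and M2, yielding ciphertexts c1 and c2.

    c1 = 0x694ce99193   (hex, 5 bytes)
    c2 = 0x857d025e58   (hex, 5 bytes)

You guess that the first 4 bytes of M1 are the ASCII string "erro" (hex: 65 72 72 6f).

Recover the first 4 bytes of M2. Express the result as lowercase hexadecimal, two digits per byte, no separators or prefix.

894399a0

First, c1 ⊕ c2 = (M1 ⊕ K) ⊕ (M2 ⊕ K) = M1 ⊕ M2, so the key drops out. Then M2 = (M1 ⊕ M2) ⊕ M1 over the first 4 bytes.
byte 0: (69 ⊕ 85) ⊕ 65 = ec ⊕ 65 = 89
byte 1: (4c ⊕ 7d) ⊕ 72 = 31 ⊕ 72 = 43
byte 2: (e9 ⊕ 02) ⊕ 72 = eb ⊕ 72 = 99
byte 3: (91 ⊕ 5e) ⊕ 6f = cf ⊕ 6f = a0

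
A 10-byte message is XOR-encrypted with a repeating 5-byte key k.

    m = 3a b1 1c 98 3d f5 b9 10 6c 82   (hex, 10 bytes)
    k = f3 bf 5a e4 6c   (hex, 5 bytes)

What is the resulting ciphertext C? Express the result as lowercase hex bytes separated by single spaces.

c9 0e 46 7c 51 06 06 4a 88 ee

The 5-byte key repeats, so the effective keystream is f3 bf 5a e4 6c f3 bf 5a e4 6c.
byte 0: 00111010 xor 11110011 = 11001001
byte 1: 10110001 xor 10111111 = 00001110
byte 2: 00011100 xor 01011010 = 01000110
byte 3: 10011000 xor 11100100 = 01111100
byte 4: 00111101 xor 01101100 = 01010001
byte 5: 11110101 xor 11110011 = 00000110
byte 6: 10111001 xor 10111111 = 00000110
byte 7: 00010000 xor 01011010 = 01001010
byte 8: 01101100 xor 11100100 = 10001000
byte 9: 10000010 xor 01101100 = 11101110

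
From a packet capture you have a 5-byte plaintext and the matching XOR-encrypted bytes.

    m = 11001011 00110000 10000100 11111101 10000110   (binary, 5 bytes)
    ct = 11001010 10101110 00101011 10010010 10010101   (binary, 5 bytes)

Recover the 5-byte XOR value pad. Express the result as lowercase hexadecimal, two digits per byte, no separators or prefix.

019eaf6f13

Since ct = m ⊕ pad, XORing both sides with m gives pad = m ⊕ ct.
byte 0: cb XOR ca = 01
byte 1: 30 XOR ae = 9e
byte 2: 84 XOR 2b = af
byte 3: fd XOR 92 = 6f
byte 4: 86 XOR 95 = 13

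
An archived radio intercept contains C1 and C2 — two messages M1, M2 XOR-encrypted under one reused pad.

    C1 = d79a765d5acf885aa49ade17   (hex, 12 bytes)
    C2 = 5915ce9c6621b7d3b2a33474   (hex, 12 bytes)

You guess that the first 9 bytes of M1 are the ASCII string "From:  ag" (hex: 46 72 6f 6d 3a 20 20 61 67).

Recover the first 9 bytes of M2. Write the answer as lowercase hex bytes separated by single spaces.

c8 fd d7 ac 06 ce 1f e8 71

First, C1 ⊕ C2 = (M1 ⊕ K) ⊕ (M2 ⊕ K) = M1 ⊕ M2, so the key drops out. Then M2 = (M1 ⊕ M2) ⊕ M1 over the first 9 bytes.
byte 0: (d7 XOR 59) XOR 46 = 8e XOR 46 = c8
byte 1: (9a XOR 15) XOR 72 = 8f XOR 72 = fd
byte 2: (76 XOR ce) XOR 6f = b8 XOR 6f = d7
byte 3: (5d XOR 9c) XOR 6d = c1 XOR 6d = ac
byte 4: (5a XOR 66) XOR 3a = 3c XOR 3a = 06
byte 5: (cf XOR 21) XOR 20 = ee XOR 20 = ce
byte 6: (88 XOR b7) XOR 20 = 3f XOR 20 = 1f
byte 7: (5a XOR d3) XOR 61 = 89 XOR 61 = e8
byte 8: (a4 XOR b2) XOR 67 = 16 XOR 67 = 71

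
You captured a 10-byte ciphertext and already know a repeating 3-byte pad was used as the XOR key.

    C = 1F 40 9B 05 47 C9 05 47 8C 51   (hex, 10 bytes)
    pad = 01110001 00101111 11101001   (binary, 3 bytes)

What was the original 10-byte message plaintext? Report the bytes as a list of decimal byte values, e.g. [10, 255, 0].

[110, 111, 114, 116, 104, 32, 116, 104, 101, 32]

The 3-byte key repeats, so the effective keystream is 71 2f e9 71 2f e9 71 2f e9 71.
byte 0: 1f xor 71 = 6e
byte 1: 40 xor 2f = 6f
byte 2: 9b xor e9 = 72
byte 3: 05 xor 71 = 74
byte 4: 47 xor 2f = 68
byte 5: c9 xor e9 = 20
byte 6: 05 xor 71 = 74
byte 7: 47 xor 2f = 68
byte 8: 8c xor e9 = 65
byte 9: 51 xor 71 = 20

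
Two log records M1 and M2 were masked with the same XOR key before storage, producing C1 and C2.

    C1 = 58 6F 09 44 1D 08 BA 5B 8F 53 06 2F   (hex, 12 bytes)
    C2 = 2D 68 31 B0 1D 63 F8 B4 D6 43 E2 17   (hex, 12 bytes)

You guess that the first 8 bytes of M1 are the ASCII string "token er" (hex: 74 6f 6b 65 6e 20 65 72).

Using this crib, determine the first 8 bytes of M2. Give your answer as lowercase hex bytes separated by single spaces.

First, C1 ⊕ C2 = (M1 ⊕ K) ⊕ (M2 ⊕ K) = M1 ⊕ M2, so the key drops out. Then M2 = (M1 ⊕ M2) ⊕ M1 over the first 8 bytes.
byte 0: (58 xor 2d) xor 74 = 75 xor 74 = 01
byte 1: (6f xor 68) xor 6f = 07 xor 6f = 68
byte 2: (09 xor 31) xor 6b = 38 xor 6b = 53
byte 3: (44 xor b0) xor 65 = f4 xor 65 = 91
byte 4: (1d xor 1d) xor 6e = 00 xor 6e = 6e
byte 5: (08 xor 63) xor 20 = 6b xor 20 = 4b
byte 6: (ba xor f8) xor 65 = 42 xor 65 = 27
byte 7: (5b xor b4) xor 72 = ef xor 72 = 9d

01 68 53 91 6e 4b 27 9d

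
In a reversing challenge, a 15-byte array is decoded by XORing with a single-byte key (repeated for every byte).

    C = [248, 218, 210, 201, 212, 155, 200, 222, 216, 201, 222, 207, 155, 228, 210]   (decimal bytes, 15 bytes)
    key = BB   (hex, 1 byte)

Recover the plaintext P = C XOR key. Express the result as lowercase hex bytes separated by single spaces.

The 1-byte key repeats, so the effective keystream is bb bb bb bb bb bb bb bb bb bb bb bb bb bb bb.
byte 0: 248 ⊕ 187 =  67
byte 1: 218 ⊕ 187 =  97
byte 2: 210 ⊕ 187 = 105
byte 3: 201 ⊕ 187 = 114
byte 4: 212 ⊕ 187 = 111
byte 5: 155 ⊕ 187 =  32
byte 6: 200 ⊕ 187 = 115
byte 7: 222 ⊕ 187 = 101
byte 8: 216 ⊕ 187 =  99
byte 9: 201 ⊕ 187 = 114
byte 10: 222 ⊕ 187 = 101
byte 11: 207 ⊕ 187 = 116
byte 12: 155 ⊕ 187 =  32
byte 13: 228 ⊕ 187 =  95
byte 14: 210 ⊕ 187 = 105

43 61 69 72 6f 20 73 65 63 72 65 74 20 5f 69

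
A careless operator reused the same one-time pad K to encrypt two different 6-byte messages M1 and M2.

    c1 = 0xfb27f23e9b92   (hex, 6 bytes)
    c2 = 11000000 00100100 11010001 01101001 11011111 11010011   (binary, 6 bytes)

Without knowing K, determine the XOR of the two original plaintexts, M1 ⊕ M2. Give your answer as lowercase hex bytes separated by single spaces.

3b 03 23 57 44 41

c1 ⊕ c2 = (M1 ⊕ K) ⊕ (M2 ⊕ K) = M1 ⊕ M2 — the shared key cancels under XOR.
11111011 ^ 11000000 = 00111011
00100111 ^ 00100100 = 00000011
11110010 ^ 11010001 = 00100011
00111110 ^ 01101001 = 01010111
10011011 ^ 11011111 = 01000100
10010010 ^ 11010011 = 01000001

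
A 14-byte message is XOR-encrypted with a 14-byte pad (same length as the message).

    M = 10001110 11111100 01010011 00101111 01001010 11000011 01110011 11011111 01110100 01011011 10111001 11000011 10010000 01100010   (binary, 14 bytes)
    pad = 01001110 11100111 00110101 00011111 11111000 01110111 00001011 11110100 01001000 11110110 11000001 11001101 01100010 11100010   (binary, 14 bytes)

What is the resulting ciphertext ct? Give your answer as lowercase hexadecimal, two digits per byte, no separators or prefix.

8e xor 4e = c0
fc xor e7 = 1b
53 xor 35 = 66
2f xor 1f = 30
4a xor f8 = b2
c3 xor 77 = b4
73 xor 0b = 78
df xor f4 = 2b
74 xor 48 = 3c
5b xor f6 = ad
b9 xor c1 = 78
c3 xor cd = 0e
90 xor 62 = f2
62 xor e2 = 80

c01b6630b2b4782b3cad780ef280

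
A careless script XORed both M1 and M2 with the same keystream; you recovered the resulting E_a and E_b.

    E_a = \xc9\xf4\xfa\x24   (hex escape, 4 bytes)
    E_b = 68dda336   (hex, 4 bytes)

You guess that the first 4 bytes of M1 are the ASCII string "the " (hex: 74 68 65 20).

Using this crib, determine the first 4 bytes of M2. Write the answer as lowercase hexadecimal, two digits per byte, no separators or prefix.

d5413c32

First, E_a ⊕ E_b = (M1 ⊕ K) ⊕ (M2 ⊕ K) = M1 ⊕ M2, so the key drops out. Then M2 = (M1 ⊕ M2) ⊕ M1 over the first 4 bytes.
byte 0: (c9 ⊕ 68) ⊕ 74 = a1 ⊕ 74 = d5
byte 1: (f4 ⊕ dd) ⊕ 68 = 29 ⊕ 68 = 41
byte 2: (fa ⊕ a3) ⊕ 65 = 59 ⊕ 65 = 3c
byte 3: (24 ⊕ 36) ⊕ 20 = 12 ⊕ 20 = 32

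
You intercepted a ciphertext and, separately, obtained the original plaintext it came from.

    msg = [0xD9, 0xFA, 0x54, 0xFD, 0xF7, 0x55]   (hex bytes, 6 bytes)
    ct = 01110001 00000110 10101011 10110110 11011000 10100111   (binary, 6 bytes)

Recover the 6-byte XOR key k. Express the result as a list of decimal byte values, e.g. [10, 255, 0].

Since ct = msg ⊕ k, XORing both sides with msg gives k = msg ⊕ ct.
byte 0: d9 XOR 71 = a8
byte 1: fa XOR 06 = fc
byte 2: 54 XOR ab = ff
byte 3: fd XOR b6 = 4b
byte 4: f7 XOR d8 = 2f
byte 5: 55 XOR a7 = f2

[168, 252, 255, 75, 47, 242]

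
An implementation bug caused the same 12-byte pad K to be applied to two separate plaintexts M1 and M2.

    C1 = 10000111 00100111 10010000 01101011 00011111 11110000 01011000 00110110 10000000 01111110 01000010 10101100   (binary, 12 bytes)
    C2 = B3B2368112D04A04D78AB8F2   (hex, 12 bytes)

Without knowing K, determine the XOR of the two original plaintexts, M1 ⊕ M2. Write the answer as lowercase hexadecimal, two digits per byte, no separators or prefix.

3495a6ea0d20123257f4fa5e

C1 ⊕ C2 = (M1 ⊕ K) ⊕ (M2 ⊕ K) = M1 ⊕ M2 — the shared key cancels under XOR.
10000111 XOR 10110011 = 00110100
00100111 XOR 10110010 = 10010101
10010000 XOR 00110110 = 10100110
01101011 XOR 10000001 = 11101010
00011111 XOR 00010010 = 00001101
11110000 XOR 11010000 = 00100000
01011000 XOR 01001010 = 00010010
00110110 XOR 00000100 = 00110010
10000000 XOR 11010111 = 01010111
01111110 XOR 10001010 = 11110100
01000010 XOR 10111000 = 11111010
10101100 XOR 11110010 = 01011110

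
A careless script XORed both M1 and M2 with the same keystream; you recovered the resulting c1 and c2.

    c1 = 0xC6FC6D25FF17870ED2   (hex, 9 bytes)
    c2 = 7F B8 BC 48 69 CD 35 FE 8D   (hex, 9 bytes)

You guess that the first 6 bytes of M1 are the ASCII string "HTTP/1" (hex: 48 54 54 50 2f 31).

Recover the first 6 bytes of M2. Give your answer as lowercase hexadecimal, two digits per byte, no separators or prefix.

First, c1 ⊕ c2 = (M1 ⊕ K) ⊕ (M2 ⊕ K) = M1 ⊕ M2, so the key drops out. Then M2 = (M1 ⊕ M2) ⊕ M1 over the first 6 bytes.
byte 0: (c6 ⊕ 7f) ⊕ 48 = b9 ⊕ 48 = f1
byte 1: (fc ⊕ b8) ⊕ 54 = 44 ⊕ 54 = 10
byte 2: (6d ⊕ bc) ⊕ 54 = d1 ⊕ 54 = 85
byte 3: (25 ⊕ 48) ⊕ 50 = 6d ⊕ 50 = 3d
byte 4: (ff ⊕ 69) ⊕ 2f = 96 ⊕ 2f = b9
byte 5: (17 ⊕ cd) ⊕ 31 = da ⊕ 31 = eb

f110853db9eb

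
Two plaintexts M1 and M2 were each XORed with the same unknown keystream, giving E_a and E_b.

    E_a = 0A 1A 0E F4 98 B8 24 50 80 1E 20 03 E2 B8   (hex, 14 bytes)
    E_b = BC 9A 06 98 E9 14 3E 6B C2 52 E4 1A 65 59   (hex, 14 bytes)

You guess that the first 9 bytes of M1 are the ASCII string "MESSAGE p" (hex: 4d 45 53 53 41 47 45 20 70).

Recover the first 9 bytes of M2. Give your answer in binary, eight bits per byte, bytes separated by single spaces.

First, E_a ⊕ E_b = (M1 ⊕ K) ⊕ (M2 ⊕ K) = M1 ⊕ M2, so the key drops out. Then M2 = (M1 ⊕ M2) ⊕ M1 over the first 9 bytes.
byte 0: (0a ^ bc) ^ 4d = b6 ^ 4d = fb
byte 1: (1a ^ 9a) ^ 45 = 80 ^ 45 = c5
byte 2: (0e ^ 06) ^ 53 = 08 ^ 53 = 5b
byte 3: (f4 ^ 98) ^ 53 = 6c ^ 53 = 3f
byte 4: (98 ^ e9) ^ 41 = 71 ^ 41 = 30
byte 5: (b8 ^ 14) ^ 47 = ac ^ 47 = eb
byte 6: (24 ^ 3e) ^ 45 = 1a ^ 45 = 5f
byte 7: (50 ^ 6b) ^ 20 = 3b ^ 20 = 1b
byte 8: (80 ^ c2) ^ 70 = 42 ^ 70 = 32

11111011 11000101 01011011 00111111 00110000 11101011 01011111 00011011 00110010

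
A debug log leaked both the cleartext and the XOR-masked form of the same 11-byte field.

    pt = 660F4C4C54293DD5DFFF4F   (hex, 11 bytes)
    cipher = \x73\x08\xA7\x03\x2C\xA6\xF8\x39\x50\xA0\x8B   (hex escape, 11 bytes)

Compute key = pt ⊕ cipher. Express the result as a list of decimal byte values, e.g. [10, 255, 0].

Since cipher = pt ⊕ key, XORing both sides with pt gives key = pt ⊕ cipher.
66 XOR 73 = 15
0f XOR 08 = 07
4c XOR a7 = eb
4c XOR 03 = 4f
54 XOR 2c = 78
29 XOR a6 = 8f
3d XOR f8 = c5
d5 XOR 39 = ec
df XOR 50 = 8f
ff XOR a0 = 5f
4f XOR 8b = c4

[21, 7, 235, 79, 120, 143, 197, 236, 143, 95, 196]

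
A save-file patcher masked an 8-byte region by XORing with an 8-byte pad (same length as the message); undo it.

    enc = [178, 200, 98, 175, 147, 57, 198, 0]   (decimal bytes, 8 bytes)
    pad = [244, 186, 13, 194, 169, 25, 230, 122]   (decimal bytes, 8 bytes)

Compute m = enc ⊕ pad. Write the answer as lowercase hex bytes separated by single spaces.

XOR is its own inverse, so applying the key byte-wise gives the result directly.
b2 ^ f4 = 46
c8 ^ ba = 72
62 ^ 0d = 6f
af ^ c2 = 6d
93 ^ a9 = 3a
39 ^ 19 = 20
c6 ^ e6 = 20
00 ^ 7a = 7a

46 72 6f 6d 3a 20 20 7a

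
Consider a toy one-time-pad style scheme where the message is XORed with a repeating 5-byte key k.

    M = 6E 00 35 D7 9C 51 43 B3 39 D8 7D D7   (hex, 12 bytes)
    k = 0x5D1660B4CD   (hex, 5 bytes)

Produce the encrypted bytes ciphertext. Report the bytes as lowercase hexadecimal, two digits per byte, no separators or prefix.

33165563510c55d38d1520c1

The 5-byte key repeats, so the effective keystream is 5d 16 60 b4 cd 5d 16 60 b4 cd 5d 16.
byte 0: 6e ⊕ 5d = 33
byte 1: 00 ⊕ 16 = 16
byte 2: 35 ⊕ 60 = 55
byte 3: d7 ⊕ b4 = 63
byte 4: 9c ⊕ cd = 51
byte 5: 51 ⊕ 5d = 0c
byte 6: 43 ⊕ 16 = 55
byte 7: b3 ⊕ 60 = d3
byte 8: 39 ⊕ b4 = 8d
byte 9: d8 ⊕ cd = 15
byte 10: 7d ⊕ 5d = 20
byte 11: d7 ⊕ 16 = c1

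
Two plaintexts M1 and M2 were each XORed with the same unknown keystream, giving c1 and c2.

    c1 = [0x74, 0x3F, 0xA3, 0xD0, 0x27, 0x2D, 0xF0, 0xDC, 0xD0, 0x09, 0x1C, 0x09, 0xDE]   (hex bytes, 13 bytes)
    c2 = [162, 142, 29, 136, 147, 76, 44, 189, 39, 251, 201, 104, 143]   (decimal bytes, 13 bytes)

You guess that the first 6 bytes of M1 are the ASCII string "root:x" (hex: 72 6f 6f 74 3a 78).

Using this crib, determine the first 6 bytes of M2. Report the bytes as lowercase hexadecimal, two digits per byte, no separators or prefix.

First, c1 ⊕ c2 = (M1 ⊕ K) ⊕ (M2 ⊕ K) = M1 ⊕ M2, so the key drops out. Then M2 = (M1 ⊕ M2) ⊕ M1 over the first 6 bytes.
byte 0: (74 XOR a2) XOR 72 = d6 XOR 72 = a4
byte 1: (3f XOR 8e) XOR 6f = b1 XOR 6f = de
byte 2: (a3 XOR 1d) XOR 6f = be XOR 6f = d1
byte 3: (d0 XOR 88) XOR 74 = 58 XOR 74 = 2c
byte 4: (27 XOR 93) XOR 3a = b4 XOR 3a = 8e
byte 5: (2d XOR 4c) XOR 78 = 61 XOR 78 = 19

a4ded12c8e19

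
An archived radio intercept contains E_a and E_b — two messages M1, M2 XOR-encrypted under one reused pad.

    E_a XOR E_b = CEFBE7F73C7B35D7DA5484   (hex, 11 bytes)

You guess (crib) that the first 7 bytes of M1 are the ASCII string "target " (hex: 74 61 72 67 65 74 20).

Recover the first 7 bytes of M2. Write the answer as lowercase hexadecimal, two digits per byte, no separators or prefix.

Since E_a ⊕ E_b = M1 ⊕ M2, XORing with the guessed M1 bytes yields the corresponding M2 bytes: M2 = (E_a ⊕ E_b) ⊕ M1.
ce ^ 74 = ba
fb ^ 61 = 9a
e7 ^ 72 = 95
f7 ^ 67 = 90
3c ^ 65 = 59
7b ^ 74 = 0f
35 ^ 20 = 15

ba9a9590590f15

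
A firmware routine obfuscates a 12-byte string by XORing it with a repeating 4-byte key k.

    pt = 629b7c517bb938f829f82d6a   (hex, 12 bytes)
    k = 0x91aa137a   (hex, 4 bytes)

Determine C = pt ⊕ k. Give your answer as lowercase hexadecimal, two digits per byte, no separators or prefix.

The 4-byte key repeats, so the effective keystream is 91 aa 13 7a 91 aa 13 7a 91 aa 13 7a.
byte 0: 62 ^ 91 = f3
byte 1: 9b ^ aa = 31
byte 2: 7c ^ 13 = 6f
byte 3: 51 ^ 7a = 2b
byte 4: 7b ^ 91 = ea
byte 5: b9 ^ aa = 13
byte 6: 38 ^ 13 = 2b
byte 7: f8 ^ 7a = 82
byte 8: 29 ^ 91 = b8
byte 9: f8 ^ aa = 52
byte 10: 2d ^ 13 = 3e
byte 11: 6a ^ 7a = 10

f3316f2bea132b82b8523e10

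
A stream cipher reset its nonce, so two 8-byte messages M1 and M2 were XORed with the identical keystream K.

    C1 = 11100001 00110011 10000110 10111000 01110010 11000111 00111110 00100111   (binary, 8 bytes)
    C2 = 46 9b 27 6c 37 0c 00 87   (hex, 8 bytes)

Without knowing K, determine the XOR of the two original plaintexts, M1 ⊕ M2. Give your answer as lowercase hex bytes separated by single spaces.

a7 a8 a1 d4 45 cb 3e a0

C1 ⊕ C2 = (M1 ⊕ K) ⊕ (M2 ⊕ K) = M1 ⊕ M2 — the shared key cancels under XOR.
11100001 xor 01000110 = 10100111
00110011 xor 10011011 = 10101000
10000110 xor 00100111 = 10100001
10111000 xor 01101100 = 11010100
01110010 xor 00110111 = 01000101
11000111 xor 00001100 = 11001011
00111110 xor 00000000 = 00111110
00100111 xor 10000111 = 10100000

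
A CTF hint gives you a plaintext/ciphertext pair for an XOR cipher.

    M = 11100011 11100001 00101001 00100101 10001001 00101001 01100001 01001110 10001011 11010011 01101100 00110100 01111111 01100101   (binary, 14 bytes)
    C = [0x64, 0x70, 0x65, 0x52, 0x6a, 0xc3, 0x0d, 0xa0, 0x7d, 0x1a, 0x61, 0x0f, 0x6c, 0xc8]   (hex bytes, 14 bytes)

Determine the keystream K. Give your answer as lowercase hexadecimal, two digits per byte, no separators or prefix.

87914c77e3ea6ceef6c90d3b13ad

Since C = M ⊕ K, XORing both sides with M gives K = M ⊕ C.
11100011 ^ 01100100 = 10000111
11100001 ^ 01110000 = 10010001
00101001 ^ 01100101 = 01001100
00100101 ^ 01010010 = 01110111
10001001 ^ 01101010 = 11100011
00101001 ^ 11000011 = 11101010
01100001 ^ 00001101 = 01101100
01001110 ^ 10100000 = 11101110
10001011 ^ 01111101 = 11110110
11010011 ^ 00011010 = 11001001
01101100 ^ 01100001 = 00001101
00110100 ^ 00001111 = 00111011
01111111 ^ 01101100 = 00010011
01100101 ^ 11001000 = 10101101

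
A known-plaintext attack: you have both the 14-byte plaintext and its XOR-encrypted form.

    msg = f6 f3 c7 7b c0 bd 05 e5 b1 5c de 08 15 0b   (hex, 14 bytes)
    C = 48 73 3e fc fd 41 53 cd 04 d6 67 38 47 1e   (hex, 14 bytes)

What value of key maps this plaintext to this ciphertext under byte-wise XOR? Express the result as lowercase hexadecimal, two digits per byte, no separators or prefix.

Since C = msg ⊕ key, XORing both sides with msg gives key = msg ⊕ C.
byte 0: f6 XOR 48 = be
byte 1: f3 XOR 73 = 80
byte 2: c7 XOR 3e = f9
byte 3: 7b XOR fc = 87
byte 4: c0 XOR fd = 3d
byte 5: bd XOR 41 = fc
byte 6: 05 XOR 53 = 56
byte 7: e5 XOR cd = 28
byte 8: b1 XOR 04 = b5
byte 9: 5c XOR d6 = 8a
byte 10: de XOR 67 = b9
byte 11: 08 XOR 38 = 30
byte 12: 15 XOR 47 = 52
byte 13: 0b XOR 1e = 15

be80f9873dfc5628b58ab9305215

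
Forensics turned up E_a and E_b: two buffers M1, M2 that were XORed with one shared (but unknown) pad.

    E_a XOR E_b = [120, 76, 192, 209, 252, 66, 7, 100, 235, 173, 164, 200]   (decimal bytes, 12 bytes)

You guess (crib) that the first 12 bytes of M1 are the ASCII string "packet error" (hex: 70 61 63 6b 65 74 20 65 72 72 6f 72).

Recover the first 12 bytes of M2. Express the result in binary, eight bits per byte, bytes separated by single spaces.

Since E_a ⊕ E_b = M1 ⊕ M2, XORing with the guessed M1 bytes yields the corresponding M2 bytes: M2 = (E_a ⊕ E_b) ⊕ M1.
byte 0: 120 XOR 112 =   8
byte 1:  76 XOR  97 =  45
byte 2: 192 XOR  99 = 163
byte 3: 209 XOR 107 = 186
byte 4: 252 XOR 101 = 153
byte 5:  66 XOR 116 =  54
byte 6:   7 XOR  32 =  39
byte 7: 100 XOR 101 =   1
byte 8: 235 XOR 114 = 153
byte 9: 173 XOR 114 = 223
byte 10: 164 XOR 111 = 203
byte 11: 200 XOR 114 = 186

00001000 00101101 10100011 10111010 10011001 00110110 00100111 00000001 10011001 11011111 11001011 10111010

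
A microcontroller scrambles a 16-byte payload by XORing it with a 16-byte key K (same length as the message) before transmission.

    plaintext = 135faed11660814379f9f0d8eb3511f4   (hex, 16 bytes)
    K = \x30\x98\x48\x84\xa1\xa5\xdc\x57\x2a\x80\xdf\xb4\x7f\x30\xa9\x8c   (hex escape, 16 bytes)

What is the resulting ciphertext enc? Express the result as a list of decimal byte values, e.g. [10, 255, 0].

00010011 ^ 00110000 = 00100011
01011111 ^ 10011000 = 11000111
10101110 ^ 01001000 = 11100110
11010001 ^ 10000100 = 01010101
00010110 ^ 10100001 = 10110111
01100000 ^ 10100101 = 11000101
10000001 ^ 11011100 = 01011101
01000011 ^ 01010111 = 00010100
01111001 ^ 00101010 = 01010011
11111001 ^ 10000000 = 01111001
11110000 ^ 11011111 = 00101111
11011000 ^ 10110100 = 01101100
11101011 ^ 01111111 = 10010100
00110101 ^ 00110000 = 00000101
00010001 ^ 10101001 = 10111000
11110100 ^ 10001100 = 01111000

[35, 199, 230, 85, 183, 197, 93, 20, 83, 121, 47, 108, 148, 5, 184, 120]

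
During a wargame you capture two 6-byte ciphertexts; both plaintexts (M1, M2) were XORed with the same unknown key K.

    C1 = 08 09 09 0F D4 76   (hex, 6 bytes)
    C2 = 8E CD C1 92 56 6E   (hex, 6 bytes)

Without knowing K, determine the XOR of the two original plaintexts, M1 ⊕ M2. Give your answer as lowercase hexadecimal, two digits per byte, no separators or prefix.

C1 ⊕ C2 = (M1 ⊕ K) ⊕ (M2 ⊕ K) = M1 ⊕ M2 — the shared key cancels under XOR.
  8 XOR 142 = 134
  9 XOR 205 = 196
  9 XOR 193 = 200
 15 XOR 146 = 157
212 XOR  86 = 130
118 XOR 110 =  24

86c4c89d8218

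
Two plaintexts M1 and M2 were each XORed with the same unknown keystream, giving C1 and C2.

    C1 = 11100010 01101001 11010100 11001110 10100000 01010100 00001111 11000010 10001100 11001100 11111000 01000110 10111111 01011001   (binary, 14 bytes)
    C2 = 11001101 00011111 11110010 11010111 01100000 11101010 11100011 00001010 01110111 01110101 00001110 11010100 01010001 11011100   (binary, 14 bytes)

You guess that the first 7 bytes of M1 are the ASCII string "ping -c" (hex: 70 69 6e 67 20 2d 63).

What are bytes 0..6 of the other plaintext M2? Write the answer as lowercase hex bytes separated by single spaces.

First, C1 ⊕ C2 = (M1 ⊕ K) ⊕ (M2 ⊕ K) = M1 ⊕ M2, so the key drops out. Then M2 = (M1 ⊕ M2) ⊕ M1 over the first 7 bytes.
byte 0: (e2 ⊕ cd) ⊕ 70 = 2f ⊕ 70 = 5f
byte 1: (69 ⊕ 1f) ⊕ 69 = 76 ⊕ 69 = 1f
byte 2: (d4 ⊕ f2) ⊕ 6e = 26 ⊕ 6e = 48
byte 3: (ce ⊕ d7) ⊕ 67 = 19 ⊕ 67 = 7e
byte 4: (a0 ⊕ 60) ⊕ 20 = c0 ⊕ 20 = e0
byte 5: (54 ⊕ ea) ⊕ 2d = be ⊕ 2d = 93
byte 6: (0f ⊕ e3) ⊕ 63 = ec ⊕ 63 = 8f

5f 1f 48 7e e0 93 8f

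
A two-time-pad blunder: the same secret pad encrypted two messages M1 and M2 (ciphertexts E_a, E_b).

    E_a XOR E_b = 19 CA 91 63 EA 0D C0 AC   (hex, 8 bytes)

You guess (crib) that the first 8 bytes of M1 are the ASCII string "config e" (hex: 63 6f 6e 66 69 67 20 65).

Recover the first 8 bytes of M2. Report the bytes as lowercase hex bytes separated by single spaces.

Since E_a ⊕ E_b = M1 ⊕ M2, XORing with the guessed M1 bytes yields the corresponding M2 bytes: M2 = (E_a ⊕ E_b) ⊕ M1.
19 ^ 63 = 7a
ca ^ 6f = a5
91 ^ 6e = ff
63 ^ 66 = 05
ea ^ 69 = 83
0d ^ 67 = 6a
c0 ^ 20 = e0
ac ^ 65 = c9

7a a5 ff 05 83 6a e0 c9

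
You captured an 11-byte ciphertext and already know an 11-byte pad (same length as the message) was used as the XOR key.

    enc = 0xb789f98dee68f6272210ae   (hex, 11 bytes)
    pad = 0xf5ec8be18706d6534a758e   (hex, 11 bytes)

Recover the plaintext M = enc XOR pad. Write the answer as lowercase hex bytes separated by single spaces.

42 65 72 6c 69 6e 20 74 68 65 20

XOR is its own inverse, so applying the key byte-wise gives the result directly.
b7 ⊕ f5 = 42
89 ⊕ ec = 65
f9 ⊕ 8b = 72
8d ⊕ e1 = 6c
ee ⊕ 87 = 69
68 ⊕ 06 = 6e
f6 ⊕ d6 = 20
27 ⊕ 53 = 74
22 ⊕ 4a = 68
10 ⊕ 75 = 65
ae ⊕ 8e = 20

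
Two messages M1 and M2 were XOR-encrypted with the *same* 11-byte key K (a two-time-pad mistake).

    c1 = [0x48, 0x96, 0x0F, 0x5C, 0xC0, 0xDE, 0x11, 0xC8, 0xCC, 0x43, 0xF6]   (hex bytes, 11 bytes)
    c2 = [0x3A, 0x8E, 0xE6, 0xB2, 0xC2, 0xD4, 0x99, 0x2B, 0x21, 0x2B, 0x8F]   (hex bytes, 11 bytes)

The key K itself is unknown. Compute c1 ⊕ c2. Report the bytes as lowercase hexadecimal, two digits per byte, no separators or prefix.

7218e9ee020a88e3ed6879

c1 ⊕ c2 = (M1 ⊕ K) ⊕ (M2 ⊕ K) = M1 ⊕ M2 — the shared key cancels under XOR.
01001000 ⊕ 00111010 = 01110010
10010110 ⊕ 10001110 = 00011000
00001111 ⊕ 11100110 = 11101001
01011100 ⊕ 10110010 = 11101110
11000000 ⊕ 11000010 = 00000010
11011110 ⊕ 11010100 = 00001010
00010001 ⊕ 10011001 = 10001000
11001000 ⊕ 00101011 = 11100011
11001100 ⊕ 00100001 = 11101101
01000011 ⊕ 00101011 = 01101000
11110110 ⊕ 10001111 = 01111001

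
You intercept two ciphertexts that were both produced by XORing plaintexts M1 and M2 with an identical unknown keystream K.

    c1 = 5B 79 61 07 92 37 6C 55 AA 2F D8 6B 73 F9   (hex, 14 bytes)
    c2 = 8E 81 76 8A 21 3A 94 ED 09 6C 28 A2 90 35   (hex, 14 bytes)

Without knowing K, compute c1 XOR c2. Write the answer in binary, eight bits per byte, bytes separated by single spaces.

11010101 11111000 00010111 10001101 10110011 00001101 11111000 10111000 10100011 01000011 11110000 11001001 11100011 11001100

c1 ⊕ c2 = (M1 ⊕ K) ⊕ (M2 ⊕ K) = M1 ⊕ M2 — the shared key cancels under XOR.
5b ⊕ 8e = d5
79 ⊕ 81 = f8
61 ⊕ 76 = 17
07 ⊕ 8a = 8d
92 ⊕ 21 = b3
37 ⊕ 3a = 0d
6c ⊕ 94 = f8
55 ⊕ ed = b8
aa ⊕ 09 = a3
2f ⊕ 6c = 43
d8 ⊕ 28 = f0
6b ⊕ a2 = c9
73 ⊕ 90 = e3
f9 ⊕ 35 = cc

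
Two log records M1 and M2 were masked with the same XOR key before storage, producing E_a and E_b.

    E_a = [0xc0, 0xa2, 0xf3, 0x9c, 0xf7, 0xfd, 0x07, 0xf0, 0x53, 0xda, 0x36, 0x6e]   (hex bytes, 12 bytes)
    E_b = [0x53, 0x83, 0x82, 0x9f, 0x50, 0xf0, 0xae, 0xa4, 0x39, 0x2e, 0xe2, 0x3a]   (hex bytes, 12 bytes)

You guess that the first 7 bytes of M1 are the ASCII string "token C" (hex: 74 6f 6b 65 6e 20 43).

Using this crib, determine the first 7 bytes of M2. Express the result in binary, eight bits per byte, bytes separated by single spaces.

11100111 01001110 00011010 01100110 11001001 00101101 11101010

First, E_a ⊕ E_b = (M1 ⊕ K) ⊕ (M2 ⊕ K) = M1 ⊕ M2, so the key drops out. Then M2 = (M1 ⊕ M2) ⊕ M1 over the first 7 bytes.
byte 0: (c0 ⊕ 53) ⊕ 74 = 93 ⊕ 74 = e7
byte 1: (a2 ⊕ 83) ⊕ 6f = 21 ⊕ 6f = 4e
byte 2: (f3 ⊕ 82) ⊕ 6b = 71 ⊕ 6b = 1a
byte 3: (9c ⊕ 9f) ⊕ 65 = 03 ⊕ 65 = 66
byte 4: (f7 ⊕ 50) ⊕ 6e = a7 ⊕ 6e = c9
byte 5: (fd ⊕ f0) ⊕ 20 = 0d ⊕ 20 = 2d
byte 6: (07 ⊕ ae) ⊕ 43 = a9 ⊕ 43 = ea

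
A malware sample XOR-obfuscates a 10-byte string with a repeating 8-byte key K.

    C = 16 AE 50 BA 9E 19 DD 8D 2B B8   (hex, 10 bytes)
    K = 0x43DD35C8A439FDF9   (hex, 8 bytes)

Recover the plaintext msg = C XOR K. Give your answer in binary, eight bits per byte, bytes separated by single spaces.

The 8-byte key repeats, so the effective keystream is 43 dd 35 c8 a4 39 fd f9 43 dd.
byte 0: 16 xor 43 = 55
byte 1: ae xor dd = 73
byte 2: 50 xor 35 = 65
byte 3: ba xor c8 = 72
byte 4: 9e xor a4 = 3a
byte 5: 19 xor 39 = 20
byte 6: dd xor fd = 20
byte 7: 8d xor f9 = 74
byte 8: 2b xor 43 = 68
byte 9: b8 xor dd = 65

01010101 01110011 01100101 01110010 00111010 00100000 00100000 01110100 01101000 01100101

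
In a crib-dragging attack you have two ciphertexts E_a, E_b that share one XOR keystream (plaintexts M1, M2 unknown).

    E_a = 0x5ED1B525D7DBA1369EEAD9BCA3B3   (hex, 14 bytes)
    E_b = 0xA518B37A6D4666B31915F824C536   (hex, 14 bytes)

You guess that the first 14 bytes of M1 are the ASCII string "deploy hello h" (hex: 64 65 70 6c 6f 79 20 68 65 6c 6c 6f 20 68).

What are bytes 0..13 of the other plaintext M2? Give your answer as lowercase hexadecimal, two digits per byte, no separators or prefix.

9fac7633d5e4e7ede2934df746ed

First, E_a ⊕ E_b = (M1 ⊕ K) ⊕ (M2 ⊕ K) = M1 ⊕ M2, so the key drops out. Then M2 = (M1 ⊕ M2) ⊕ M1 over the first 14 bytes.
byte 0: (5e ⊕ a5) ⊕ 64 = fb ⊕ 64 = 9f
byte 1: (d1 ⊕ 18) ⊕ 65 = c9 ⊕ 65 = ac
byte 2: (b5 ⊕ b3) ⊕ 70 = 06 ⊕ 70 = 76
byte 3: (25 ⊕ 7a) ⊕ 6c = 5f ⊕ 6c = 33
byte 4: (d7 ⊕ 6d) ⊕ 6f = ba ⊕ 6f = d5
byte 5: (db ⊕ 46) ⊕ 79 = 9d ⊕ 79 = e4
byte 6: (a1 ⊕ 66) ⊕ 20 = c7 ⊕ 20 = e7
byte 7: (36 ⊕ b3) ⊕ 68 = 85 ⊕ 68 = ed
byte 8: (9e ⊕ 19) ⊕ 65 = 87 ⊕ 65 = e2
byte 9: (ea ⊕ 15) ⊕ 6c = ff ⊕ 6c = 93
byte 10: (d9 ⊕ f8) ⊕ 6c = 21 ⊕ 6c = 4d
byte 11: (bc ⊕ 24) ⊕ 6f = 98 ⊕ 6f = f7
byte 12: (a3 ⊕ c5) ⊕ 20 = 66 ⊕ 20 = 46
byte 13: (b3 ⊕ 36) ⊕ 68 = 85 ⊕ 68 = ed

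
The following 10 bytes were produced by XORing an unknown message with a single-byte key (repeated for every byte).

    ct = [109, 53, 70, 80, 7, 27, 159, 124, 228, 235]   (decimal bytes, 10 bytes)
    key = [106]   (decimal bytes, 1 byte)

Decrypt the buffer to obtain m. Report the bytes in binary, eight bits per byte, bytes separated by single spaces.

00000111 01011111 00101100 00111010 01101101 01110001 11110101 00010110 10001110 10000001

The 1-byte key repeats, so the effective keystream is 6a 6a 6a 6a 6a 6a 6a 6a 6a 6a.
byte 0: 6d XOR 6a = 07
byte 1: 35 XOR 6a = 5f
byte 2: 46 XOR 6a = 2c
byte 3: 50 XOR 6a = 3a
byte 4: 07 XOR 6a = 6d
byte 5: 1b XOR 6a = 71
byte 6: 9f XOR 6a = f5
byte 7: 7c XOR 6a = 16
byte 8: e4 XOR 6a = 8e
byte 9: eb XOR 6a = 81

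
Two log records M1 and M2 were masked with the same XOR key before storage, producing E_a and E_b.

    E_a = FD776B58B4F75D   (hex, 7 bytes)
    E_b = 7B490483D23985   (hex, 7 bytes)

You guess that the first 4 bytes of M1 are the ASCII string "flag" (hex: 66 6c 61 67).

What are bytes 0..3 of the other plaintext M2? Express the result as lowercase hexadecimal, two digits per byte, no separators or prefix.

e0520ebc

First, E_a ⊕ E_b = (M1 ⊕ K) ⊕ (M2 ⊕ K) = M1 ⊕ M2, so the key drops out. Then M2 = (M1 ⊕ M2) ⊕ M1 over the first 4 bytes.
byte 0: (fd ^ 7b) ^ 66 = 86 ^ 66 = e0
byte 1: (77 ^ 49) ^ 6c = 3e ^ 6c = 52
byte 2: (6b ^ 04) ^ 61 = 6f ^ 61 = 0e
byte 3: (58 ^ 83) ^ 67 = db ^ 67 = bc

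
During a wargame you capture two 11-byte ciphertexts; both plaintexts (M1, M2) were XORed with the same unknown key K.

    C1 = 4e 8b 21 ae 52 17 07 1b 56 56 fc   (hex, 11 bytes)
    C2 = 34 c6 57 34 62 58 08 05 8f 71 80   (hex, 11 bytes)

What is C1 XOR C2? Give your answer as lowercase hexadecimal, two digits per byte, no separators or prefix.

C1 ⊕ C2 = (M1 ⊕ K) ⊕ (M2 ⊕ K) = M1 ⊕ M2 — the shared key cancels under XOR.
 78 ^  52 = 122
139 ^ 198 =  77
 33 ^  87 = 118
174 ^  52 = 154
 82 ^  98 =  48
 23 ^  88 =  79
  7 ^   8 =  15
 27 ^   5 =  30
 86 ^ 143 = 217
 86 ^ 113 =  39
252 ^ 128 = 124

7a4d769a304f0f1ed9277c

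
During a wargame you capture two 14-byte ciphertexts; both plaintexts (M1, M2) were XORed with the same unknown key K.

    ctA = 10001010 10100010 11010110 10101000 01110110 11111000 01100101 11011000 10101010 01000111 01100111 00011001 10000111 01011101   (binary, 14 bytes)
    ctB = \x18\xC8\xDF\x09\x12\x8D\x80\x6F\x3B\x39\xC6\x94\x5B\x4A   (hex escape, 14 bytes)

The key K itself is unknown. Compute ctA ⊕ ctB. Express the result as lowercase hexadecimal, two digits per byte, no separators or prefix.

926a09a16475e5b7917ea18ddc17

ctA ⊕ ctB = (M1 ⊕ K) ⊕ (M2 ⊕ K) = M1 ⊕ M2 — the shared key cancels under XOR.
10001010 XOR 00011000 = 10010010
10100010 XOR 11001000 = 01101010
11010110 XOR 11011111 = 00001001
10101000 XOR 00001001 = 10100001
01110110 XOR 00010010 = 01100100
11111000 XOR 10001101 = 01110101
01100101 XOR 10000000 = 11100101
11011000 XOR 01101111 = 10110111
10101010 XOR 00111011 = 10010001
01000111 XOR 00111001 = 01111110
01100111 XOR 11000110 = 10100001
00011001 XOR 10010100 = 10001101
10000111 XOR 01011011 = 11011100
01011101 XOR 01001010 = 00010111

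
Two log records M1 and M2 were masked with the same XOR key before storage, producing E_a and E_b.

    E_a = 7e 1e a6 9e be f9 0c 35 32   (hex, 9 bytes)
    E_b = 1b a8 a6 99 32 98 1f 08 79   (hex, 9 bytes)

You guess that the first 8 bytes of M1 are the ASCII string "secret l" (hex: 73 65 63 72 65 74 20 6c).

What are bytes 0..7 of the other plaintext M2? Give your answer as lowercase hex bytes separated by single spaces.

First, E_a ⊕ E_b = (M1 ⊕ K) ⊕ (M2 ⊕ K) = M1 ⊕ M2, so the key drops out. Then M2 = (M1 ⊕ M2) ⊕ M1 over the first 8 bytes.
byte 0: (7e ⊕ 1b) ⊕ 73 = 65 ⊕ 73 = 16
byte 1: (1e ⊕ a8) ⊕ 65 = b6 ⊕ 65 = d3
byte 2: (a6 ⊕ a6) ⊕ 63 = 00 ⊕ 63 = 63
byte 3: (9e ⊕ 99) ⊕ 72 = 07 ⊕ 72 = 75
byte 4: (be ⊕ 32) ⊕ 65 = 8c ⊕ 65 = e9
byte 5: (f9 ⊕ 98) ⊕ 74 = 61 ⊕ 74 = 15
byte 6: (0c ⊕ 1f) ⊕ 20 = 13 ⊕ 20 = 33
byte 7: (35 ⊕ 08) ⊕ 6c = 3d ⊕ 6c = 51

16 d3 63 75 e9 15 33 51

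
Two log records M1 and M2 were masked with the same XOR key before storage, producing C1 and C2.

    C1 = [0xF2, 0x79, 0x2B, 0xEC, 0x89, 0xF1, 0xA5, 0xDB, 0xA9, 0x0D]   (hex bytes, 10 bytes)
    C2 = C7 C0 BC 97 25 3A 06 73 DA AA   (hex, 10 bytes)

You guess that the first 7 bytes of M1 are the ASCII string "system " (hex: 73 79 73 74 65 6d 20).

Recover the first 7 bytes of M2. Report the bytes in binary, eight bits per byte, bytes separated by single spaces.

First, C1 ⊕ C2 = (M1 ⊕ K) ⊕ (M2 ⊕ K) = M1 ⊕ M2, so the key drops out. Then M2 = (M1 ⊕ M2) ⊕ M1 over the first 7 bytes.
byte 0: (f2 XOR c7) XOR 73 = 35 XOR 73 = 46
byte 1: (79 XOR c0) XOR 79 = b9 XOR 79 = c0
byte 2: (2b XOR bc) XOR 73 = 97 XOR 73 = e4
byte 3: (ec XOR 97) XOR 74 = 7b XOR 74 = 0f
byte 4: (89 XOR 25) XOR 65 = ac XOR 65 = c9
byte 5: (f1 XOR 3a) XOR 6d = cb XOR 6d = a6
byte 6: (a5 XOR 06) XOR 20 = a3 XOR 20 = 83

01000110 11000000 11100100 00001111 11001001 10100110 10000011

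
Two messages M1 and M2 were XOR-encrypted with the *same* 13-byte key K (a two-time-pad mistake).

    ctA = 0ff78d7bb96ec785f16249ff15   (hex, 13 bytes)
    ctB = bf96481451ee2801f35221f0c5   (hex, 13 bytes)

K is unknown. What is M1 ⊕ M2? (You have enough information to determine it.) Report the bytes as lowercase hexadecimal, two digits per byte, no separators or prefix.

ctA ⊕ ctB = (M1 ⊕ K) ⊕ (M2 ⊕ K) = M1 ⊕ M2 — the shared key cancels under XOR.
byte 0: 0f ⊕ bf = b0
byte 1: f7 ⊕ 96 = 61
byte 2: 8d ⊕ 48 = c5
byte 3: 7b ⊕ 14 = 6f
byte 4: b9 ⊕ 51 = e8
byte 5: 6e ⊕ ee = 80
byte 6: c7 ⊕ 28 = ef
byte 7: 85 ⊕ 01 = 84
byte 8: f1 ⊕ f3 = 02
byte 9: 62 ⊕ 52 = 30
byte 10: 49 ⊕ 21 = 68
byte 11: ff ⊕ f0 = 0f
byte 12: 15 ⊕ c5 = d0

b061c56fe880ef840230680fd0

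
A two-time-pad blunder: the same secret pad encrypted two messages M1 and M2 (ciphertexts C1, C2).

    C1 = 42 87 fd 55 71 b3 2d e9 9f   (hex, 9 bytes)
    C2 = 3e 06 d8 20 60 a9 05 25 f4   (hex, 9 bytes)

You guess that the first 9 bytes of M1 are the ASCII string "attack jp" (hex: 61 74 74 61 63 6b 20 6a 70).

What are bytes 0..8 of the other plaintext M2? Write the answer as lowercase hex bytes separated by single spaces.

1d f5 51 14 72 71 08 a6 1b

First, C1 ⊕ C2 = (M1 ⊕ K) ⊕ (M2 ⊕ K) = M1 ⊕ M2, so the key drops out. Then M2 = (M1 ⊕ M2) ⊕ M1 over the first 9 bytes.
byte 0: (42 XOR 3e) XOR 61 = 7c XOR 61 = 1d
byte 1: (87 XOR 06) XOR 74 = 81 XOR 74 = f5
byte 2: (fd XOR d8) XOR 74 = 25 XOR 74 = 51
byte 3: (55 XOR 20) XOR 61 = 75 XOR 61 = 14
byte 4: (71 XOR 60) XOR 63 = 11 XOR 63 = 72
byte 5: (b3 XOR a9) XOR 6b = 1a XOR 6b = 71
byte 6: (2d XOR 05) XOR 20 = 28 XOR 20 = 08
byte 7: (e9 XOR 25) XOR 6a = cc XOR 6a = a6
byte 8: (9f XOR f4) XOR 70 = 6b XOR 70 = 1b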